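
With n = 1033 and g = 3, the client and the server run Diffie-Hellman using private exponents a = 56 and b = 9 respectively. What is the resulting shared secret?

606

The server sends B = g^b mod n = 3^9 mod 1033.
3^1 ≡ 3 (mod 1033)
3^2 = (3^1)^2 ≡ 3^2 = 9 ≡ 9 (mod 1033)
3^4 = (3^2)^2 ≡ 9^2 = 81 ≡ 81 (mod 1033)
3^8 = (3^4)^2 ≡ 81^2 = 6561 ≡ 363 (mod 1033)
3^9 = 3^8 · 3^1 ≡ 363 · 3 ≡ 56 (mod 1033).
So B = 56. The client then computes K = B^a mod n = 56^56 mod 1033.
56^1 ≡ 56 (mod 1033)
56^2 = (56^1)^2 ≡ 56^2 = 3136 ≡ 37 (mod 1033)
56^4 = (56^2)^2 ≡ 37^2 = 1369 ≡ 336 (mod 1033)
56^8 = (56^4)^2 ≡ 336^2 = 112896 ≡ 299 (mod 1033)
56^16 = (56^8)^2 ≡ 299^2 = 89401 ≡ 563 (mod 1033)
56^32 = (56^16)^2 ≡ 563^2 = 316969 ≡ 871 (mod 1033)
56^56 = 56^32 · 56^16 · 56^8 ≡ 871 · 563 · 299 ≡ 606 (mod 1033).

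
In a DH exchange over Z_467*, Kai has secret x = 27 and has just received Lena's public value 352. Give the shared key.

Shared key K = 352^27 mod 467.
352^1 ≡ 352 (mod 467)
352^2 = (352^1)^2 ≡ 352^2 = 123904 ≡ 149 (mod 467)
352^4 = (352^2)^2 ≡ 149^2 = 22201 ≡ 252 (mod 467)
352^8 = (352^4)^2 ≡ 252^2 = 63504 ≡ 459 (mod 467)
352^16 = (352^8)^2 ≡ 459^2 = 210681 ≡ 64 (mod 467)
352^27 = 352^16 · 352^8 · 352^2 · 352^1 ≡ 64 · 459 · 149 · 352 ≡ 58 (mod 467).

58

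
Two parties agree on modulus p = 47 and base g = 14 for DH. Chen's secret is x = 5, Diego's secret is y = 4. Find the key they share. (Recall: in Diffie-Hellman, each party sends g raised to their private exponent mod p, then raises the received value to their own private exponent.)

Diego sends B = g^y mod p = 14^4 mod 47.
14^1 ≡ 14 (mod 47)
14^2 = (14^1)^2 ≡ 14^2 = 196 ≡ 8 (mod 47)
14^4 = (14^2)^2 ≡ 8^2 = 64 ≡ 17 (mod 47)
So B = 17. Chen then computes K = B^x mod p = 17^5 mod 47.
17^1 ≡ 17 (mod 47)
17^2 = (17^1)^2 ≡ 17^2 = 289 ≡ 7 (mod 47)
17^4 = (17^2)^2 ≡ 7^2 = 49 ≡ 2 (mod 47)
17^5 = 17^4 · 17^1 ≡ 2 · 17 ≡ 34 (mod 47).

34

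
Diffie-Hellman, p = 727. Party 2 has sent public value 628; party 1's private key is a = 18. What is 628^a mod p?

Shared key K = 628^18 mod 727.
628^1 ≡ 628 (mod 727)
628^2 = (628^1)^2 ≡ 628^2 = 394384 ≡ 350 (mod 727)
628^4 = (628^2)^2 ≡ 350^2 = 122500 ≡ 364 (mod 727)
628^8 = (628^4)^2 ≡ 364^2 = 132496 ≡ 182 (mod 727)
628^16 = (628^8)^2 ≡ 182^2 = 33124 ≡ 409 (mod 727)
628^18 = 628^16 · 628^2 ≡ 409 · 350 ≡ 658 (mod 727).

658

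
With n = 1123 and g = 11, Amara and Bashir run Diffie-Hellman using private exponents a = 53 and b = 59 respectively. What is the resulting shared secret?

Amara sends A = g^a mod n = 11^53 mod 1123.
11^1 ≡ 11 (mod 1123)
11^2 = (11^1)^2 ≡ 11^2 = 121 ≡ 121 (mod 1123)
11^4 = (11^2)^2 ≡ 121^2 = 14641 ≡ 42 (mod 1123)
11^8 = (11^4)^2 ≡ 42^2 = 1764 ≡ 641 (mod 1123)
11^16 = (11^8)^2 ≡ 641^2 = 410881 ≡ 986 (mod 1123)
11^32 = (11^16)^2 ≡ 986^2 = 972196 ≡ 801 (mod 1123)
11^53 = 11^32 · 11^16 · 11^4 · 11^1 ≡ 801 · 986 · 42 · 11 ≡ 464 (mod 1123).
So A = 464. Bashir then computes K = A^b mod n = 464^59 mod 1123.
464^1 ≡ 464 (mod 1123)
464^2 = (464^1)^2 ≡ 464^2 = 215296 ≡ 803 (mod 1123)
464^4 = (464^2)^2 ≡ 803^2 = 644809 ≡ 207 (mod 1123)
464^8 = (464^4)^2 ≡ 207^2 = 42849 ≡ 175 (mod 1123)
464^16 = (464^8)^2 ≡ 175^2 = 30625 ≡ 304 (mod 1123)
464^32 = (464^16)^2 ≡ 304^2 = 92416 ≡ 330 (mod 1123)
464^59 = 464^32 · 464^16 · 464^8 · 464^2 · 464^1 ≡ 330 · 304 · 175 · 803 · 464 ≡ 409 (mod 1123).

409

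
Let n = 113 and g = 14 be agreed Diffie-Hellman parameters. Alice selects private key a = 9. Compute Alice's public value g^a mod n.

111

Public value = 14^9 mod 113.
14^1 ≡ 14 (mod 113)
14^2 = (14^1)^2 ≡ 14^2 = 196 ≡ 83 (mod 113)
14^4 = (14^2)^2 ≡ 83^2 = 6889 ≡ 109 (mod 113)
14^8 = (14^4)^2 ≡ 109^2 = 11881 ≡ 16 (mod 113)
14^9 = 14^8 · 14^1 ≡ 16 · 14 ≡ 111 (mod 113).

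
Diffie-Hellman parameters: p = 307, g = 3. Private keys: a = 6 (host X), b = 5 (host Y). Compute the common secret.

Host Y sends B = g^b mod p = 3^5 mod 307.
3^1 ≡ 3 (mod 307)
3^2 = (3^1)^2 ≡ 3^2 = 9 ≡ 9 (mod 307)
3^4 = (3^2)^2 ≡ 9^2 = 81 ≡ 81 (mod 307)
3^5 = 3^4 · 3^1 ≡ 81 · 3 ≡ 243 (mod 307).
So B = 243. Host X then computes K = B^a mod p = 243^6 mod 307.
243^1 ≡ 243 (mod 307)
243^2 = (243^1)^2 ≡ 243^2 = 59049 ≡ 105 (mod 307)
243^4 = (243^2)^2 ≡ 105^2 = 11025 ≡ 280 (mod 307)
243^6 = 243^4 · 243^2 ≡ 280 · 105 ≡ 235 (mod 307).

235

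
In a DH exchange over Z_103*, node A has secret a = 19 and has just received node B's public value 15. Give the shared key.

50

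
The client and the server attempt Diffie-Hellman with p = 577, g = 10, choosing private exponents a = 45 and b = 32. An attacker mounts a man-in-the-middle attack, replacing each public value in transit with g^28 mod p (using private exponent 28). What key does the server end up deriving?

384

The server receives an attacker's public value M = 10^28 mod 577 instead of the honest one.
10^1 ≡ 10 (mod 577)
10^2 = (10^1)^2 ≡ 10^2 = 100 ≡ 100 (mod 577)
10^4 = (10^2)^2 ≡ 100^2 = 10000 ≡ 191 (mod 577)
10^8 = (10^4)^2 ≡ 191^2 = 36481 ≡ 130 (mod 577)
10^16 = (10^8)^2 ≡ 130^2 = 16900 ≡ 167 (mod 577)
10^28 = 10^16 · 10^8 · 10^4 ≡ 167 · 130 · 191 ≡ 288 (mod 577).
So M = 288. The server computes K = M^32 mod 577.
288^1 ≡ 288 (mod 577)
288^2 = (288^1)^2 ≡ 288^2 = 82944 ≡ 433 (mod 577)
288^4 = (288^2)^2 ≡ 433^2 = 187489 ≡ 541 (mod 577)
288^8 = (288^4)^2 ≡ 541^2 = 292681 ≡ 142 (mod 577)
288^16 = (288^8)^2 ≡ 142^2 = 20164 ≡ 546 (mod 577)
288^32 = (288^16)^2 ≡ 546^2 = 298116 ≡ 384 (mod 577)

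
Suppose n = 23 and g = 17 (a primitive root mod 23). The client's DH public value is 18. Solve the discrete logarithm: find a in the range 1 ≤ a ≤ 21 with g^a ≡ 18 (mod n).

8

Try successive powers of 17 modulo 23:
17^1 ≡ 17
17^2 ≡ 13
17^3 ≡ 14
17^4 ≡ 8
17^5 ≡ 21
17^6 ≡ 12
17^7 ≡ 20
17^8 ≡ 18
Found: a = 8.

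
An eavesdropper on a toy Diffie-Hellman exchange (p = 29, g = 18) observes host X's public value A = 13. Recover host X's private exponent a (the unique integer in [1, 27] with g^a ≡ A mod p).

22

Try successive powers of 18 modulo 29:
18^1 ≡ 18
18^2 ≡ 5
18^3 ≡ 3
18^4 ≡ 25
18^5 ≡ 15
18^6 ≡ 9
18^7 ≡ 17
18^8 ≡ 16
18^9 ≡ 27
18^10 ≡ 22
18^11 ≡ 19
18^12 ≡ 23
18^13 ≡ 8
18^14 ≡ 28
18^15 ≡ 11
18^16 ≡ 24
18^17 ≡ 26
18^18 ≡ 4
18^19 ≡ 14
18^20 ≡ 20
18^21 ≡ 12
18^22 ≡ 13
Found: a = 22.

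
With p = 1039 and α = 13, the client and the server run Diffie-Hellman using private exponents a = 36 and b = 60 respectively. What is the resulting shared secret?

The server sends B = α^b mod p = 13^60 mod 1039.
13^1 ≡ 13 (mod 1039)
13^2 = (13^1)^2 ≡ 13^2 = 169 ≡ 169 (mod 1039)
13^4 = (13^2)^2 ≡ 169^2 = 28561 ≡ 508 (mod 1039)
13^8 = (13^4)^2 ≡ 508^2 = 258064 ≡ 392 (mod 1039)
13^16 = (13^8)^2 ≡ 392^2 = 153664 ≡ 931 (mod 1039)
13^32 = (13^16)^2 ≡ 931^2 = 866761 ≡ 235 (mod 1039)
13^60 = 13^32 · 13^16 · 13^8 · 13^4 ≡ 235 · 931 · 392 · 508 ≡ 438 (mod 1039).
So B = 438. The client then computes K = B^a mod p = 438^36 mod 1039.
438^1 ≡ 438 (mod 1039)
438^2 = (438^1)^2 ≡ 438^2 = 191844 ≡ 668 (mod 1039)
438^4 = (438^2)^2 ≡ 668^2 = 446224 ≡ 493 (mod 1039)
438^8 = (438^4)^2 ≡ 493^2 = 243049 ≡ 962 (mod 1039)
438^16 = (438^8)^2 ≡ 962^2 = 925444 ≡ 734 (mod 1039)
438^32 = (438^16)^2 ≡ 734^2 = 538756 ≡ 554 (mod 1039)
438^36 = 438^32 · 438^4 ≡ 554 · 493 ≡ 904 (mod 1039).

904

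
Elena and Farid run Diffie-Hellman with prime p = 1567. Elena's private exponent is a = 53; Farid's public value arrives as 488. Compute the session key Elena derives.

645

Shared key K = 488^53 mod 1567.
488^1 ≡ 488 (mod 1567)
488^2 = (488^1)^2 ≡ 488^2 = 238144 ≡ 1527 (mod 1567)
488^4 = (488^2)^2 ≡ 1527^2 = 2331729 ≡ 33 (mod 1567)
488^8 = (488^4)^2 ≡ 33^2 = 1089 ≡ 1089 (mod 1567)
488^16 = (488^8)^2 ≡ 1089^2 = 1185921 ≡ 1269 (mod 1567)
488^32 = (488^16)^2 ≡ 1269^2 = 1610361 ≡ 1052 (mod 1567)
488^53 = 488^32 · 488^16 · 488^4 · 488^1 ≡ 1052 · 1269 · 33 · 488 ≡ 645 (mod 1567).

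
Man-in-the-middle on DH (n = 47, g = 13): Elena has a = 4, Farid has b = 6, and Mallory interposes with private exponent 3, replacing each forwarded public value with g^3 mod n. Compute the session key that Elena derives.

9

Elena receives Mallory's public value M = 13^3 mod 47 instead of the honest one.
13^1 ≡ 13 (mod 47)
13^2 = (13^1)^2 ≡ 13^2 = 169 ≡ 28 (mod 47)
13^3 = 13^2 · 13^1 ≡ 28 · 13 ≡ 35 (mod 47).
So M = 35. Elena computes K = M^4 mod 47.
35^1 ≡ 35 (mod 47)
35^2 = (35^1)^2 ≡ 35^2 = 1225 ≡ 3 (mod 47)
35^4 = (35^2)^2 ≡ 3^2 = 9 ≡ 9 (mod 47)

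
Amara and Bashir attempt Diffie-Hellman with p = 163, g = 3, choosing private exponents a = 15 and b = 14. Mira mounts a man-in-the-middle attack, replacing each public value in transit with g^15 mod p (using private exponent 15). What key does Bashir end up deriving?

132

Bashir receives Mira's public value M = 3^15 mod 163 instead of the honest one.
3^1 ≡ 3 (mod 163)
3^2 = (3^1)^2 ≡ 3^2 = 9 ≡ 9 (mod 163)
3^4 = (3^2)^2 ≡ 9^2 = 81 ≡ 81 (mod 163)
3^8 = (3^4)^2 ≡ 81^2 = 6561 ≡ 41 (mod 163)
3^15 = 3^8 · 3^4 · 3^2 · 3^1 ≡ 41 · 81 · 9 · 3 ≡ 17 (mod 163).
So M = 17. Bashir computes K = M^14 mod 163.
17^1 ≡ 17 (mod 163)
17^2 = (17^1)^2 ≡ 17^2 = 289 ≡ 126 (mod 163)
17^4 = (17^2)^2 ≡ 126^2 = 15876 ≡ 65 (mod 163)
17^8 = (17^4)^2 ≡ 65^2 = 4225 ≡ 150 (mod 163)
17^14 = 17^8 · 17^4 · 17^2 ≡ 150 · 65 · 126 ≡ 132 (mod 163).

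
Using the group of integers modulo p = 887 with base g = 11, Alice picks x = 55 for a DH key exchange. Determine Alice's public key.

550

Public value = 11^55 mod 887.
11^1 ≡ 11 (mod 887)
11^2 = (11^1)^2 ≡ 11^2 = 121 ≡ 121 (mod 887)
11^4 = (11^2)^2 ≡ 121^2 = 14641 ≡ 449 (mod 887)
11^8 = (11^4)^2 ≡ 449^2 = 201601 ≡ 252 (mod 887)
11^16 = (11^8)^2 ≡ 252^2 = 63504 ≡ 527 (mod 887)
11^32 = (11^16)^2 ≡ 527^2 = 277729 ≡ 98 (mod 887)
11^55 = 11^32 · 11^16 · 11^4 · 11^2 · 11^1 ≡ 98 · 527 · 449 · 121 · 11 ≡ 550 (mod 887).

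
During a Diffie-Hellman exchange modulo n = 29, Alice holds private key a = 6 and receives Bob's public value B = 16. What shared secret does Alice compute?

20

Shared key K = 16^6 mod 29.
16^1 ≡ 16 (mod 29)
16^2 = (16^1)^2 ≡ 16^2 = 256 ≡ 24 (mod 29)
16^4 = (16^2)^2 ≡ 24^2 = 576 ≡ 25 (mod 29)
16^6 = 16^4 · 16^2 ≡ 25 · 24 ≡ 20 (mod 29).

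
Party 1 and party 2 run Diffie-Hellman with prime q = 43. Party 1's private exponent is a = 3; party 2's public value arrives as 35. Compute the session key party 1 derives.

4

Shared key K = 35^3 mod 43.
35^1 ≡ 35 (mod 43)
35^2 = (35^1)^2 ≡ 35^2 = 1225 ≡ 21 (mod 43)
35^3 = 35^2 · 35^1 ≡ 21 · 35 ≡ 4 (mod 43).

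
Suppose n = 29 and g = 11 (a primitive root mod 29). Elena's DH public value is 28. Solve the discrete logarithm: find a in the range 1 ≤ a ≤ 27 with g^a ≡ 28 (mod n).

14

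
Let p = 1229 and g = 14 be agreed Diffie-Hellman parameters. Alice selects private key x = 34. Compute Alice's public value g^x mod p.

Public value = 14^34 mod 1229.
14^1 ≡ 14 (mod 1229)
14^2 = (14^1)^2 ≡ 14^2 = 196 ≡ 196 (mod 1229)
14^4 = (14^2)^2 ≡ 196^2 = 38416 ≡ 317 (mod 1229)
14^8 = (14^4)^2 ≡ 317^2 = 100489 ≡ 940 (mod 1229)
14^16 = (14^8)^2 ≡ 940^2 = 883600 ≡ 1178 (mod 1229)
14^32 = (14^16)^2 ≡ 1178^2 = 1387684 ≡ 143 (mod 1229)
14^34 = 14^32 · 14^2 ≡ 143 · 196 ≡ 990 (mod 1229).

990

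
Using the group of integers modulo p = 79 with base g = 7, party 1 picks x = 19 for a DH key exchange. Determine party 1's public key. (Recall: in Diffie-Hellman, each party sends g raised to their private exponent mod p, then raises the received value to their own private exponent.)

Public value = 7^19 mod 79.
7^1 ≡ 7 (mod 79)
7^2 = (7^1)^2 ≡ 7^2 = 49 ≡ 49 (mod 79)
7^4 = (7^2)^2 ≡ 49^2 = 2401 ≡ 31 (mod 79)
7^8 = (7^4)^2 ≡ 31^2 = 961 ≡ 13 (mod 79)
7^16 = (7^8)^2 ≡ 13^2 = 169 ≡ 11 (mod 79)
7^19 = 7^16 · 7^2 · 7^1 ≡ 11 · 49 · 7 ≡ 60 (mod 79).

60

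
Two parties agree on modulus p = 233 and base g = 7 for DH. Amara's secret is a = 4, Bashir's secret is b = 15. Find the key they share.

184

Amara sends A = g^a mod p = 7^4 mod 233.
7^1 ≡ 7 (mod 233)
7^2 = (7^1)^2 ≡ 7^2 = 49 ≡ 49 (mod 233)
7^4 = (7^2)^2 ≡ 49^2 = 2401 ≡ 71 (mod 233)
So A = 71. Bashir then computes K = A^b mod p = 71^15 mod 233.
71^1 ≡ 71 (mod 233)
71^2 = (71^1)^2 ≡ 71^2 = 5041 ≡ 148 (mod 233)
71^4 = (71^2)^2 ≡ 148^2 = 21904 ≡ 2 (mod 233)
71^8 = (71^4)^2 ≡ 2^2 = 4 ≡ 4 (mod 233)
71^15 = 71^8 · 71^4 · 71^2 · 71^1 ≡ 4 · 2 · 148 · 71 ≡ 184 (mod 233).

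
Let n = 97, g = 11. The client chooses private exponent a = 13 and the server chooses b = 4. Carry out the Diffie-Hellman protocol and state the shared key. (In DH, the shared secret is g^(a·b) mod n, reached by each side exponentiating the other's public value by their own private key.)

91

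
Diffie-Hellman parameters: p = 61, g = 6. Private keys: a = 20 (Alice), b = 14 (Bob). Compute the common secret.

Alice sends A = g^a mod p = 6^20 mod 61.
6^1 ≡ 6 (mod 61)
6^2 = (6^1)^2 ≡ 6^2 = 36 ≡ 36 (mod 61)
6^4 = (6^2)^2 ≡ 36^2 = 1296 ≡ 15 (mod 61)
6^8 = (6^4)^2 ≡ 15^2 = 225 ≡ 42 (mod 61)
6^16 = (6^8)^2 ≡ 42^2 = 1764 ≡ 56 (mod 61)
6^20 = 6^16 · 6^4 ≡ 56 · 15 ≡ 47 (mod 61).
So A = 47. Bob then computes K = A^b mod p = 47^14 mod 61.
47^1 ≡ 47 (mod 61)
47^2 = (47^1)^2 ≡ 47^2 = 2209 ≡ 13 (mod 61)
47^4 = (47^2)^2 ≡ 13^2 = 169 ≡ 47 (mod 61)
47^8 = (47^4)^2 ≡ 47^2 = 2209 ≡ 13 (mod 61)
47^14 = 47^8 · 47^4 · 47^2 ≡ 13 · 47 · 13 ≡ 13 (mod 61).

13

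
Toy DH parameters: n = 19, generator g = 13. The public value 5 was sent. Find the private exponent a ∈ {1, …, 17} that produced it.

14

Try successive powers of 13 modulo 19:
13^1 ≡ 13
13^2 ≡ 17
13^3 ≡ 12
13^4 ≡ 4
13^5 ≡ 14
13^6 ≡ 11
13^7 ≡ 10
13^8 ≡ 16
13^9 ≡ 18
13^10 ≡ 6
13^11 ≡ 2
13^12 ≡ 7
13^13 ≡ 15
13^14 ≡ 5
Found: a = 14.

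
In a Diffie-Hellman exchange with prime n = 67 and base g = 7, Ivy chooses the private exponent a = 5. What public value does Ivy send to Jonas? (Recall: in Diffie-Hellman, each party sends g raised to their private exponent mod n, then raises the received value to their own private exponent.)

57

Public value = 7^5 (mod 67).
7^1 ≡ 7 (mod 67)
7^2 = (7^1)^2 ≡ 7^2 = 49 ≡ 49 (mod 67)
7^4 = (7^2)^2 ≡ 49^2 = 2401 ≡ 56 (mod 67)
7^5 = 7^4 · 7^1 ≡ 56 · 7 ≡ 57 (mod 67).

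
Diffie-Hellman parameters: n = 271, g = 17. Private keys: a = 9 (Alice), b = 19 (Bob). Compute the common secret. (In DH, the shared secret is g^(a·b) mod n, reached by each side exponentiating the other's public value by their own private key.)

9

Alice sends A = g^a mod n = 17^9 mod 271.
17^1 ≡ 17 (mod 271)
17^2 = (17^1)^2 ≡ 17^2 = 289 ≡ 18 (mod 271)
17^4 = (17^2)^2 ≡ 18^2 = 324 ≡ 53 (mod 271)
17^8 = (17^4)^2 ≡ 53^2 = 2809 ≡ 99 (mod 271)
17^9 = 17^8 · 17^1 ≡ 99 · 17 ≡ 57 (mod 271).
So A = 57. Bob then computes K = A^b mod n = 57^19 mod 271.
57^1 ≡ 57 (mod 271)
57^2 = (57^1)^2 ≡ 57^2 = 3249 ≡ 268 (mod 271)
57^4 = (57^2)^2 ≡ 268^2 = 71824 ≡ 9 (mod 271)
57^8 = (57^4)^2 ≡ 9^2 = 81 ≡ 81 (mod 271)
57^16 = (57^8)^2 ≡ 81^2 = 6561 ≡ 57 (mod 271)
57^19 = 57^16 · 57^2 · 57^1 ≡ 57 · 268 · 57 ≡ 9 (mod 271).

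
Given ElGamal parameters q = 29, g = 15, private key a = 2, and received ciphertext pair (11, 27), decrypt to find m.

17

Shared mask s = c₁^a mod q = 11^2 mod 29.
11^1 ≡ 11 (mod 29)
11^2 = (11^1)^2 ≡ 11^2 = 121 ≡ 5 (mod 29)
So s = 5; s⁻¹ ≡ 6 (mod 29).
m = c₂ · s⁻¹ mod 29 = 27 · 6 mod 29 = 17.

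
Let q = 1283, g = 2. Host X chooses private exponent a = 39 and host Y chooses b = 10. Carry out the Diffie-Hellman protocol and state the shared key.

1171

Host X sends A = g^a mod q = 2^39 mod 1283.
2^1 ≡ 2 (mod 1283)
2^2 = (2^1)^2 ≡ 2^2 = 4 ≡ 4 (mod 1283)
2^4 = (2^2)^2 ≡ 4^2 = 16 ≡ 16 (mod 1283)
2^8 = (2^4)^2 ≡ 16^2 = 256 ≡ 256 (mod 1283)
2^16 = (2^8)^2 ≡ 256^2 = 65536 ≡ 103 (mod 1283)
2^32 = (2^16)^2 ≡ 103^2 = 10609 ≡ 345 (mod 1283)
2^39 = 2^32 · 2^4 · 2^2 · 2^1 ≡ 345 · 16 · 4 · 2 ≡ 538 (mod 1283).
So A = 538. Host Y then computes K = A^b mod q = 538^10 mod 1283.
538^1 ≡ 538 (mod 1283)
538^2 = (538^1)^2 ≡ 538^2 = 289444 ≡ 769 (mod 1283)
538^4 = (538^2)^2 ≡ 769^2 = 591361 ≡ 1181 (mod 1283)
538^8 = (538^4)^2 ≡ 1181^2 = 1394761 ≡ 140 (mod 1283)
538^10 = 538^8 · 538^2 ≡ 140 · 769 ≡ 1171 (mod 1283).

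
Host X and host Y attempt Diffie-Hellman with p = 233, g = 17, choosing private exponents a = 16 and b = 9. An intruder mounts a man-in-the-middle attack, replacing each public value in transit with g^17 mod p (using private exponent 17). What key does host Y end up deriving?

158

Host Y receives an intruder's public value M = 17^17 mod 233 instead of the honest one.
17^1 ≡ 17 (mod 233)
17^2 = (17^1)^2 ≡ 17^2 = 289 ≡ 56 (mod 233)
17^4 = (17^2)^2 ≡ 56^2 = 3136 ≡ 107 (mod 233)
17^8 = (17^4)^2 ≡ 107^2 = 11449 ≡ 32 (mod 233)
17^16 = (17^8)^2 ≡ 32^2 = 1024 ≡ 92 (mod 233)
17^17 = 17^16 · 17^1 ≡ 92 · 17 ≡ 166 (mod 233).
So M = 166. Host Y computes K = M^9 mod 233.
166^1 ≡ 166 (mod 233)
166^2 = (166^1)^2 ≡ 166^2 = 27556 ≡ 62 (mod 233)
166^4 = (166^2)^2 ≡ 62^2 = 3844 ≡ 116 (mod 233)
166^8 = (166^4)^2 ≡ 116^2 = 13456 ≡ 175 (mod 233)
166^9 = 166^8 · 166^1 ≡ 175 · 166 ≡ 158 (mod 233).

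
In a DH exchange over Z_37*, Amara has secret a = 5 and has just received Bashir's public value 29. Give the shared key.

Shared key K = 29^5 mod 37.
29^1 ≡ 29 (mod 37)
29^2 = (29^1)^2 ≡ 29^2 = 841 ≡ 27 (mod 37)
29^4 = (29^2)^2 ≡ 27^2 = 729 ≡ 26 (mod 37)
29^5 = 29^4 · 29^1 ≡ 26 · 29 ≡ 14 (mod 37).

14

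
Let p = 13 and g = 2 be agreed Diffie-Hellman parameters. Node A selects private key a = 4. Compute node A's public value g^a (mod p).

3

Public value = 2^4 (mod 13).
2^1 ≡ 2 (mod 13)
2^2 = (2^1)^2 ≡ 2^2 = 4 ≡ 4 (mod 13)
2^4 = (2^2)^2 ≡ 4^2 = 16 ≡ 3 (mod 13)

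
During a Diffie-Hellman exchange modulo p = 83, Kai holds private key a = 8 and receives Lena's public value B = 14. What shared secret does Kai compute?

3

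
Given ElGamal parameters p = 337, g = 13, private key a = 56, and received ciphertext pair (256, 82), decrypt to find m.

Shared mask s = c₁^a mod p = 256^56 mod 337.
256^1 ≡ 256 (mod 337)
256^2 = (256^1)^2 ≡ 256^2 = 65536 ≡ 158 (mod 337)
256^4 = (256^2)^2 ≡ 158^2 = 24964 ≡ 26 (mod 337)
256^8 = (256^4)^2 ≡ 26^2 = 676 ≡ 2 (mod 337)
256^16 = (256^8)^2 ≡ 2^2 = 4 ≡ 4 (mod 337)
256^32 = (256^16)^2 ≡ 4^2 = 16 ≡ 16 (mod 337)
256^56 = 256^32 · 256^16 · 256^8 ≡ 16 · 4 · 2 ≡ 128 (mod 337).
So s = 128; s⁻¹ ≡ 208 (mod 337).
m = c₂ · s⁻¹ mod 337 = 82 · 208 mod 337 = 206.

206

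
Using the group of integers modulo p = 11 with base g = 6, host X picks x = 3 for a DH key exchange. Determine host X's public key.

Public value = 6^3 mod 11.
6^1 ≡ 6 (mod 11)
6^2 = (6^1)^2 ≡ 6^2 = 36 ≡ 3 (mod 11)
6^3 = 6^2 · 6^1 ≡ 3 · 6 ≡ 7 (mod 11).

7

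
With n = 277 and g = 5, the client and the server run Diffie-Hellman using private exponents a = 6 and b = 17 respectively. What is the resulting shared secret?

225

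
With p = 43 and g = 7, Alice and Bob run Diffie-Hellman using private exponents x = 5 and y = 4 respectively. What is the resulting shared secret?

6

Bob sends B = g^y mod p = 7^4 mod 43.
7^1 ≡ 7 (mod 43)
7^2 = (7^1)^2 ≡ 7^2 = 49 ≡ 6 (mod 43)
7^4 = (7^2)^2 ≡ 6^2 = 36 ≡ 36 (mod 43)
So B = 36. Alice then computes K = B^x mod p = 36^5 mod 43.
36^1 ≡ 36 (mod 43)
36^2 = (36^1)^2 ≡ 36^2 = 1296 ≡ 6 (mod 43)
36^4 = (36^2)^2 ≡ 6^2 = 36 ≡ 36 (mod 43)
36^5 = 36^4 · 36^1 ≡ 36 · 36 ≡ 6 (mod 43).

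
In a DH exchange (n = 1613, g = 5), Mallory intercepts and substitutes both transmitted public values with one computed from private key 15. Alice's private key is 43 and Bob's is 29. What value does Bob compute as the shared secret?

320

Bob receives Mallory's public value M = 5^15 mod 1613 instead of the honest one.
5^1 ≡ 5 (mod 1613)
5^2 = (5^1)^2 ≡ 5^2 = 25 ≡ 25 (mod 1613)
5^4 = (5^2)^2 ≡ 25^2 = 625 ≡ 625 (mod 1613)
5^8 = (5^4)^2 ≡ 625^2 = 390625 ≡ 279 (mod 1613)
5^15 = 5^8 · 5^4 · 5^2 · 5^1 ≡ 279 · 625 · 25 · 5 ≡ 406 (mod 1613).
So M = 406. Bob computes K = M^29 mod 1613.
406^1 ≡ 406 (mod 1613)
406^2 = (406^1)^2 ≡ 406^2 = 164836 ≡ 310 (mod 1613)
406^4 = (406^2)^2 ≡ 310^2 = 96100 ≡ 933 (mod 1613)
406^8 = (406^4)^2 ≡ 933^2 = 870489 ≡ 1082 (mod 1613)
406^16 = (406^8)^2 ≡ 1082^2 = 1170724 ≡ 1299 (mod 1613)
406^29 = 406^16 · 406^8 · 406^4 · 406^1 ≡ 1299 · 1082 · 933 · 406 ≡ 320 (mod 1613).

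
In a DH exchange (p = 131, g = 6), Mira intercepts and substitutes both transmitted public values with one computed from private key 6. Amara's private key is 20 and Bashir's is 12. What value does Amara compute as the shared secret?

80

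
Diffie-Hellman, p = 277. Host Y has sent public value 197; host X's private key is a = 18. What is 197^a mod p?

Shared key K = 197^18 mod 277.
197^1 ≡ 197 (mod 277)
197^2 = (197^1)^2 ≡ 197^2 = 38809 ≡ 29 (mod 277)
197^4 = (197^2)^2 ≡ 29^2 = 841 ≡ 10 (mod 277)
197^8 = (197^4)^2 ≡ 10^2 = 100 ≡ 100 (mod 277)
197^16 = (197^8)^2 ≡ 100^2 = 10000 ≡ 28 (mod 277)
197^18 = 197^16 · 197^2 ≡ 28 · 29 ≡ 258 (mod 277).

258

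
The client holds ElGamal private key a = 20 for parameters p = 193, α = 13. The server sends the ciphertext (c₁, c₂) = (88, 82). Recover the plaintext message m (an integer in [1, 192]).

91

Shared mask s = c₁^a mod p = 88^20 mod 193.
88^1 ≡ 88 (mod 193)
88^2 = (88^1)^2 ≡ 88^2 = 7744 ≡ 24 (mod 193)
88^4 = (88^2)^2 ≡ 24^2 = 576 ≡ 190 (mod 193)
88^8 = (88^4)^2 ≡ 190^2 = 36100 ≡ 9 (mod 193)
88^16 = (88^8)^2 ≡ 9^2 = 81 ≡ 81 (mod 193)
88^20 = 88^16 · 88^4 ≡ 81 · 190 ≡ 143 (mod 193).
So s = 143; s⁻¹ ≡ 27 (mod 193).
m = c₂ · s⁻¹ mod 193 = 82 · 27 mod 193 = 91.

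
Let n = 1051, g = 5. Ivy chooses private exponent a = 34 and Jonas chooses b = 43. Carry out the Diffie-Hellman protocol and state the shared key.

1038

Ivy sends A = g^a mod n = 5^34 mod 1051.
5^1 ≡ 5 (mod 1051)
5^2 = (5^1)^2 ≡ 5^2 = 25 ≡ 25 (mod 1051)
5^4 = (5^2)^2 ≡ 25^2 = 625 ≡ 625 (mod 1051)
5^8 = (5^4)^2 ≡ 625^2 = 390625 ≡ 704 (mod 1051)
5^16 = (5^8)^2 ≡ 704^2 = 495616 ≡ 595 (mod 1051)
5^32 = (5^16)^2 ≡ 595^2 = 354025 ≡ 889 (mod 1051)
5^34 = 5^32 · 5^2 ≡ 889 · 25 ≡ 154 (mod 1051).
So A = 154. Jonas then computes K = A^b mod n = 154^43 mod 1051.
154^1 ≡ 154 (mod 1051)
154^2 = (154^1)^2 ≡ 154^2 = 23716 ≡ 594 (mod 1051)
154^4 = (154^2)^2 ≡ 594^2 = 352836 ≡ 751 (mod 1051)
154^8 = (154^4)^2 ≡ 751^2 = 564001 ≡ 665 (mod 1051)
154^16 = (154^8)^2 ≡ 665^2 = 442225 ≡ 805 (mod 1051)
154^32 = (154^16)^2 ≡ 805^2 = 648025 ≡ 609 (mod 1051)
154^43 = 154^32 · 154^8 · 154^2 · 154^1 ≡ 609 · 665 · 594 · 154 ≡ 1038 (mod 1051).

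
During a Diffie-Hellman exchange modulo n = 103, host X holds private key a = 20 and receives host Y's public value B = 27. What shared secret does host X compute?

Shared key K = 27^20 mod 103.
27^1 ≡ 27 (mod 103)
27^2 = (27^1)^2 ≡ 27^2 = 729 ≡ 8 (mod 103)
27^4 = (27^2)^2 ≡ 8^2 = 64 ≡ 64 (mod 103)
27^8 = (27^4)^2 ≡ 64^2 = 4096 ≡ 79 (mod 103)
27^16 = (27^8)^2 ≡ 79^2 = 6241 ≡ 61 (mod 103)
27^20 = 27^16 · 27^4 ≡ 61 · 64 ≡ 93 (mod 103).

93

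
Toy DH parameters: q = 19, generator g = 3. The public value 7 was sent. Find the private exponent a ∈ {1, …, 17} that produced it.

Try successive powers of 3 modulo 19:
3^1 ≡ 3
3^2 ≡ 9
3^3 ≡ 8
3^4 ≡ 5
3^5 ≡ 15
3^6 ≡ 7
Found: a = 6.

6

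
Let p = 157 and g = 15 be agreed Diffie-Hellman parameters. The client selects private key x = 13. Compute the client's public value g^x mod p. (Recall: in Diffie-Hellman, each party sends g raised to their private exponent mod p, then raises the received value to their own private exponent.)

Public value = 15^13 mod 157.
15^1 ≡ 15 (mod 157)
15^2 = (15^1)^2 ≡ 15^2 = 225 ≡ 68 (mod 157)
15^4 = (15^2)^2 ≡ 68^2 = 4624 ≡ 71 (mod 157)
15^8 = (15^4)^2 ≡ 71^2 = 5041 ≡ 17 (mod 157)
15^13 = 15^8 · 15^4 · 15^1 ≡ 17 · 71 · 15 ≡ 50 (mod 157).

50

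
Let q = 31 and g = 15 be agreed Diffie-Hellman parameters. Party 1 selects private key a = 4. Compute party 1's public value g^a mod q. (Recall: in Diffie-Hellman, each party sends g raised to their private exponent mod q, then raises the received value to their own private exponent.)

2

Public value = 15^4 mod 31.
15^1 ≡ 15 (mod 31)
15^2 = (15^1)^2 ≡ 15^2 = 225 ≡ 8 (mod 31)
15^4 = (15^2)^2 ≡ 8^2 = 64 ≡ 2 (mod 31)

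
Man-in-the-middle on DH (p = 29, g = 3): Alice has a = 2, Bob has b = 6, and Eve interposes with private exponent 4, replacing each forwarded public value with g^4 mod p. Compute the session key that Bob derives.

Bob receives Eve's public value M = 3^4 mod 29 instead of the honest one.
3^1 ≡ 3 (mod 29)
3^2 = (3^1)^2 ≡ 3^2 = 9 ≡ 9 (mod 29)
3^4 = (3^2)^2 ≡ 9^2 = 81 ≡ 23 (mod 29)
So M = 23. Bob computes K = M^6 mod 29.
23^1 ≡ 23 (mod 29)
23^2 = (23^1)^2 ≡ 23^2 = 529 ≡ 7 (mod 29)
23^4 = (23^2)^2 ≡ 7^2 = 49 ≡ 20 (mod 29)
23^6 = 23^4 · 23^2 ≡ 20 · 7 ≡ 24 (mod 29).

24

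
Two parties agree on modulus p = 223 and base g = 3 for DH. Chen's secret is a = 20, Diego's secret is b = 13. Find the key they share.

106

Diego sends B = g^b mod p = 3^13 mod 223.
3^1 ≡ 3 (mod 223)
3^2 = (3^1)^2 ≡ 3^2 = 9 ≡ 9 (mod 223)
3^4 = (3^2)^2 ≡ 9^2 = 81 ≡ 81 (mod 223)
3^8 = (3^4)^2 ≡ 81^2 = 6561 ≡ 94 (mod 223)
3^13 = 3^8 · 3^4 · 3^1 ≡ 94 · 81 · 3 ≡ 96 (mod 223).
So B = 96. Chen then computes K = B^a mod p = 96^20 mod 223.
96^1 ≡ 96 (mod 223)
96^2 = (96^1)^2 ≡ 96^2 = 9216 ≡ 73 (mod 223)
96^4 = (96^2)^2 ≡ 73^2 = 5329 ≡ 200 (mod 223)
96^8 = (96^4)^2 ≡ 200^2 = 40000 ≡ 83 (mod 223)
96^16 = (96^8)^2 ≡ 83^2 = 6889 ≡ 199 (mod 223)
96^20 = 96^16 · 96^4 ≡ 199 · 200 ≡ 106 (mod 223).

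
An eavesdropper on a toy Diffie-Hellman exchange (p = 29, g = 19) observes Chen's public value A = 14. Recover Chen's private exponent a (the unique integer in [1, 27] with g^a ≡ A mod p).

17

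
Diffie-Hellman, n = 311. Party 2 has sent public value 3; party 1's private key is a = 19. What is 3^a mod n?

42

Shared key K = 3^19 mod 311.
3^1 ≡ 3 (mod 311)
3^2 = (3^1)^2 ≡ 3^2 = 9 ≡ 9 (mod 311)
3^4 = (3^2)^2 ≡ 9^2 = 81 ≡ 81 (mod 311)
3^8 = (3^4)^2 ≡ 81^2 = 6561 ≡ 30 (mod 311)
3^16 = (3^8)^2 ≡ 30^2 = 900 ≡ 278 (mod 311)
3^19 = 3^16 · 3^2 · 3^1 ≡ 278 · 9 · 3 ≡ 42 (mod 311).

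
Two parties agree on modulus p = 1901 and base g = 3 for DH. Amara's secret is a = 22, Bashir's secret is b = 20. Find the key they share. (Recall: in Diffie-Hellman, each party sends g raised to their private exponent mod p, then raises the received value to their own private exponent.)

Amara sends A = g^a mod p = 3^22 mod 1901.
3^1 ≡ 3 (mod 1901)
3^2 = (3^1)^2 ≡ 3^2 = 9 ≡ 9 (mod 1901)
3^4 = (3^2)^2 ≡ 9^2 = 81 ≡ 81 (mod 1901)
3^8 = (3^4)^2 ≡ 81^2 = 6561 ≡ 858 (mod 1901)
3^16 = (3^8)^2 ≡ 858^2 = 736164 ≡ 477 (mod 1901)
3^22 = 3^16 · 3^4 · 3^2 ≡ 477 · 81 · 9 ≡ 1751 (mod 1901).
So A = 1751. Bashir then computes K = A^b mod p = 1751^20 mod 1901.
1751^1 ≡ 1751 (mod 1901)
1751^2 = (1751^1)^2 ≡ 1751^2 = 3066001 ≡ 1589 (mod 1901)
1751^4 = (1751^2)^2 ≡ 1589^2 = 2524921 ≡ 393 (mod 1901)
1751^8 = (1751^4)^2 ≡ 393^2 = 154449 ≡ 468 (mod 1901)
1751^16 = (1751^8)^2 ≡ 468^2 = 219024 ≡ 409 (mod 1901)
1751^20 = 1751^16 · 1751^4 ≡ 409 · 393 ≡ 1053 (mod 1901).

1053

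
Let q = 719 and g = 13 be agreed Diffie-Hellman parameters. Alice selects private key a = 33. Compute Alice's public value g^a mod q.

182

Public value = 13^33 mod 719.
13^1 ≡ 13 (mod 719)
13^2 = (13^1)^2 ≡ 13^2 = 169 ≡ 169 (mod 719)
13^4 = (13^2)^2 ≡ 169^2 = 28561 ≡ 520 (mod 719)
13^8 = (13^4)^2 ≡ 520^2 = 270400 ≡ 56 (mod 719)
13^16 = (13^8)^2 ≡ 56^2 = 3136 ≡ 260 (mod 719)
13^32 = (13^16)^2 ≡ 260^2 = 67600 ≡ 14 (mod 719)
13^33 = 13^32 · 13^1 ≡ 14 · 13 ≡ 182 (mod 719).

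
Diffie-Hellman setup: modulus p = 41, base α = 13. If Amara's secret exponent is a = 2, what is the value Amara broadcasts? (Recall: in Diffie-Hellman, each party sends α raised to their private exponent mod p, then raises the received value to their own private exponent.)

Public value = 13^2 mod 41.
13^1 ≡ 13 (mod 41)
13^2 = (13^1)^2 ≡ 13^2 = 169 ≡ 5 (mod 41)

5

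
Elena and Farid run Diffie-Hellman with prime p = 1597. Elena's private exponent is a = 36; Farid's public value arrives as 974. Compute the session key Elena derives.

810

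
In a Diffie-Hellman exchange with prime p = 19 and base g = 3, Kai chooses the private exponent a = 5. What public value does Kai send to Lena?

15

Public value = 3^{5} \pmod{19}.
3^1 ≡ 3 (mod 19)
3^2 = (3^1)^2 ≡ 3^2 = 9 ≡ 9 (mod 19)
3^4 = (3^2)^2 ≡ 9^2 = 81 ≡ 5 (mod 19)
3^5 = 3^4 · 3^1 ≡ 5 · 3 ≡ 15 (mod 19).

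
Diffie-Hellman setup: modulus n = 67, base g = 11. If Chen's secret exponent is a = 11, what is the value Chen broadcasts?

30

Public value = 11^11 (mod 67).
11^1 ≡ 11 (mod 67)
11^2 = (11^1)^2 ≡ 11^2 = 121 ≡ 54 (mod 67)
11^4 = (11^2)^2 ≡ 54^2 = 2916 ≡ 35 (mod 67)
11^8 = (11^4)^2 ≡ 35^2 = 1225 ≡ 19 (mod 67)
11^11 = 11^8 · 11^2 · 11^1 ≡ 19 · 54 · 11 ≡ 30 (mod 67).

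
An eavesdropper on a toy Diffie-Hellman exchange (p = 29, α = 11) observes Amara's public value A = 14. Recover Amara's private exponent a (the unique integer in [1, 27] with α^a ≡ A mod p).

Try successive powers of 11 modulo 29:
11^1 ≡ 11
11^2 ≡ 5
11^3 ≡ 26
11^4 ≡ 25
11^5 ≡ 14
Found: a = 5.

5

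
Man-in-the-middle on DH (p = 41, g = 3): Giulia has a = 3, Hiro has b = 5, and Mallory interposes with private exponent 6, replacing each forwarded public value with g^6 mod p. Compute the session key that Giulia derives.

Giulia receives Mallory's public value M = 3^6 mod 41 instead of the honest one.
3^1 ≡ 3 (mod 41)
3^2 = (3^1)^2 ≡ 3^2 = 9 ≡ 9 (mod 41)
3^4 = (3^2)^2 ≡ 9^2 = 81 ≡ 40 (mod 41)
3^6 = 3^4 · 3^2 ≡ 40 · 9 ≡ 32 (mod 41).
So M = 32. Giulia computes K = M^3 mod 41.
32^1 ≡ 32 (mod 41)
32^2 = (32^1)^2 ≡ 32^2 = 1024 ≡ 40 (mod 41)
32^3 = 32^2 · 32^1 ≡ 40 · 32 ≡ 9 (mod 41).

9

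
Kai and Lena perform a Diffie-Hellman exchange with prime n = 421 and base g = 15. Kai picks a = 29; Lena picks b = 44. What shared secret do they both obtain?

Lena sends B = g^b mod n = 15^44 mod 421.
15^1 ≡ 15 (mod 421)
15^2 = (15^1)^2 ≡ 15^2 = 225 ≡ 225 (mod 421)
15^4 = (15^2)^2 ≡ 225^2 = 50625 ≡ 105 (mod 421)
15^8 = (15^4)^2 ≡ 105^2 = 11025 ≡ 79 (mod 421)
15^16 = (15^8)^2 ≡ 79^2 = 6241 ≡ 347 (mod 421)
15^32 = (15^16)^2 ≡ 347^2 = 120409 ≡ 3 (mod 421)
15^44 = 15^32 · 15^8 · 15^4 ≡ 3 · 79 · 105 ≡ 46 (mod 421).
So B = 46. Kai then computes K = B^a mod n = 46^29 mod 421.
46^1 ≡ 46 (mod 421)
46^2 = (46^1)^2 ≡ 46^2 = 2116 ≡ 11 (mod 421)
46^4 = (46^2)^2 ≡ 11^2 = 121 ≡ 121 (mod 421)
46^8 = (46^4)^2 ≡ 121^2 = 14641 ≡ 327 (mod 421)
46^16 = (46^8)^2 ≡ 327^2 = 106929 ≡ 416 (mod 421)
46^29 = 46^16 · 46^8 · 46^4 · 46^1 ≡ 416 · 327 · 121 · 46 ≡ 347 (mod 421).

347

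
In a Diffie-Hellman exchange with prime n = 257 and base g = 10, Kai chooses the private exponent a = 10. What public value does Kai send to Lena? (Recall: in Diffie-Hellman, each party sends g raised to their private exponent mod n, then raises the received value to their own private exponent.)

Public value = 10^10 mod 257.
10^1 ≡ 10 (mod 257)
10^2 = (10^1)^2 ≡ 10^2 = 100 ≡ 100 (mod 257)
10^4 = (10^2)^2 ≡ 100^2 = 10000 ≡ 234 (mod 257)
10^8 = (10^4)^2 ≡ 234^2 = 54756 ≡ 15 (mod 257)
10^10 = 10^8 · 10^2 ≡ 15 · 100 ≡ 215 (mod 257).

215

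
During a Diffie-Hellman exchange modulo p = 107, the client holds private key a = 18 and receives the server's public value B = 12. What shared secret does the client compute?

Shared key K = 12^18 mod 107.
12^1 ≡ 12 (mod 107)
12^2 = (12^1)^2 ≡ 12^2 = 144 ≡ 37 (mod 107)
12^4 = (12^2)^2 ≡ 37^2 = 1369 ≡ 85 (mod 107)
12^8 = (12^4)^2 ≡ 85^2 = 7225 ≡ 56 (mod 107)
12^16 = (12^8)^2 ≡ 56^2 = 3136 ≡ 33 (mod 107)
12^18 = 12^16 · 12^2 ≡ 33 · 37 ≡ 44 (mod 107).

44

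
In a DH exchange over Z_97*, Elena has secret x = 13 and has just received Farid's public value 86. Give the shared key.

48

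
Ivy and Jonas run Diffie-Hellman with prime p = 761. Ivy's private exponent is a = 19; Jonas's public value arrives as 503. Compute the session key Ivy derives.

760

Shared key K = 503^19 mod 761.
503^1 ≡ 503 (mod 761)
503^2 = (503^1)^2 ≡ 503^2 = 253009 ≡ 357 (mod 761)
503^4 = (503^2)^2 ≡ 357^2 = 127449 ≡ 362 (mod 761)
503^8 = (503^4)^2 ≡ 362^2 = 131044 ≡ 152 (mod 761)
503^16 = (503^8)^2 ≡ 152^2 = 23104 ≡ 274 (mod 761)
503^19 = 503^16 · 503^2 · 503^1 ≡ 274 · 357 · 503 ≡ 760 (mod 761).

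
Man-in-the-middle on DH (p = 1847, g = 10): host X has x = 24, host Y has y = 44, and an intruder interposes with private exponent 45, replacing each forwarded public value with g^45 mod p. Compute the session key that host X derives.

964

Host X receives an intruder's public value M = 10^45 mod 1847 instead of the honest one.
10^1 ≡ 10 (mod 1847)
10^2 = (10^1)^2 ≡ 10^2 = 100 ≡ 100 (mod 1847)
10^4 = (10^2)^2 ≡ 100^2 = 10000 ≡ 765 (mod 1847)
10^8 = (10^4)^2 ≡ 765^2 = 585225 ≡ 1573 (mod 1847)
10^16 = (10^8)^2 ≡ 1573^2 = 2474329 ≡ 1196 (mod 1847)
10^32 = (10^16)^2 ≡ 1196^2 = 1430416 ≡ 838 (mod 1847)
10^45 = 10^32 · 10^8 · 10^4 · 10^1 ≡ 838 · 1573 · 765 · 10 ≡ 293 (mod 1847).
So M = 293. Host X computes K = M^24 mod 1847.
293^1 ≡ 293 (mod 1847)
293^2 = (293^1)^2 ≡ 293^2 = 85849 ≡ 887 (mod 1847)
293^4 = (293^2)^2 ≡ 887^2 = 786769 ≡ 1794 (mod 1847)
293^8 = (293^4)^2 ≡ 1794^2 = 3218436 ≡ 962 (mod 1847)
293^16 = (293^8)^2 ≡ 962^2 = 925444 ≡ 97 (mod 1847)
293^24 = 293^16 · 293^8 ≡ 97 · 962 ≡ 964 (mod 1847).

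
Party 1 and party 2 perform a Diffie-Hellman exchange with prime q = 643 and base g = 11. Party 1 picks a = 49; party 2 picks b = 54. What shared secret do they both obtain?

Party 1 sends A = g^a mod q = 11^49 mod 643.
11^1 ≡ 11 (mod 643)
11^2 = (11^1)^2 ≡ 11^2 = 121 ≡ 121 (mod 643)
11^4 = (11^2)^2 ≡ 121^2 = 14641 ≡ 495 (mod 643)
11^8 = (11^4)^2 ≡ 495^2 = 245025 ≡ 42 (mod 643)
11^16 = (11^8)^2 ≡ 42^2 = 1764 ≡ 478 (mod 643)
11^32 = (11^16)^2 ≡ 478^2 = 228484 ≡ 219 (mod 643)
11^49 = 11^32 · 11^16 · 11^1 ≡ 219 · 478 · 11 ≡ 532 (mod 643).
So A = 532. Party 2 then computes K = A^b mod q = 532^54 mod 643.
532^1 ≡ 532 (mod 643)
532^2 = (532^1)^2 ≡ 532^2 = 283024 ≡ 104 (mod 643)
532^4 = (532^2)^2 ≡ 104^2 = 10816 ≡ 528 (mod 643)
532^8 = (532^4)^2 ≡ 528^2 = 278784 ≡ 365 (mod 643)
532^16 = (532^8)^2 ≡ 365^2 = 133225 ≡ 124 (mod 643)
532^32 = (532^16)^2 ≡ 124^2 = 15376 ≡ 587 (mod 643)
532^54 = 532^32 · 532^16 · 532^4 · 532^2 ≡ 587 · 124 · 528 · 104 ≡ 360 (mod 643).

360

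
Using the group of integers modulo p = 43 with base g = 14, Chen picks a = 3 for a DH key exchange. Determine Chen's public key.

Public value = 14^3 (mod 43).
14^1 ≡ 14 (mod 43)
14^2 = (14^1)^2 ≡ 14^2 = 196 ≡ 24 (mod 43)
14^3 = 14^2 · 14^1 ≡ 24 · 14 ≡ 35 (mod 43).

35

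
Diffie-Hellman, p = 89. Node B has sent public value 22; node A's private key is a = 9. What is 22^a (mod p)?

Shared key K = 22^9 mod 89.
22^1 ≡ 22 (mod 89)
22^2 = (22^1)^2 ≡ 22^2 = 484 ≡ 39 (mod 89)
22^4 = (22^2)^2 ≡ 39^2 = 1521 ≡ 8 (mod 89)
22^8 = (22^4)^2 ≡ 8^2 = 64 ≡ 64 (mod 89)
22^9 = 22^8 · 22^1 ≡ 64 · 22 ≡ 73 (mod 89).

73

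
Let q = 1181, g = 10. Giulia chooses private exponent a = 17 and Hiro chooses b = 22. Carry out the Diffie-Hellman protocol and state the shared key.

Hiro sends B = g^b mod q = 10^22 mod 1181.
10^1 ≡ 10 (mod 1181)
10^2 = (10^1)^2 ≡ 10^2 = 100 ≡ 100 (mod 1181)
10^4 = (10^2)^2 ≡ 100^2 = 10000 ≡ 552 (mod 1181)
10^8 = (10^4)^2 ≡ 552^2 = 304704 ≡ 6 (mod 1181)
10^16 = (10^8)^2 ≡ 6^2 = 36 ≡ 36 (mod 1181)
10^22 = 10^16 · 10^4 · 10^2 ≡ 36 · 552 · 100 ≡ 758 (mod 1181).
So B = 758. Giulia then computes K = B^a mod q = 758^17 mod 1181.
758^1 ≡ 758 (mod 1181)
758^2 = (758^1)^2 ≡ 758^2 = 574564 ≡ 598 (mod 1181)
758^4 = (758^2)^2 ≡ 598^2 = 357604 ≡ 942 (mod 1181)
758^8 = (758^4)^2 ≡ 942^2 = 887364 ≡ 433 (mod 1181)
758^16 = (758^8)^2 ≡ 433^2 = 187489 ≡ 891 (mod 1181)
758^17 = 758^16 · 758^1 ≡ 891 · 758 ≡ 1027 (mod 1181).

1027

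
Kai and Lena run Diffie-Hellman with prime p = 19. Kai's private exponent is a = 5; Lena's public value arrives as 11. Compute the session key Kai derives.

Shared key K = 11^5 mod 19.
11^1 ≡ 11 (mod 19)
11^2 = (11^1)^2 ≡ 11^2 = 121 ≡ 7 (mod 19)
11^4 = (11^2)^2 ≡ 7^2 = 49 ≡ 11 (mod 19)
11^5 = 11^4 · 11^1 ≡ 11 · 11 ≡ 7 (mod 19).

7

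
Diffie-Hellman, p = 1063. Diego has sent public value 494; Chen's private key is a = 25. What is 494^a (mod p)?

568

Shared key K = 494^25 mod 1063.
494^1 ≡ 494 (mod 1063)
494^2 = (494^1)^2 ≡ 494^2 = 244036 ≡ 609 (mod 1063)
494^4 = (494^2)^2 ≡ 609^2 = 370881 ≡ 957 (mod 1063)
494^8 = (494^4)^2 ≡ 957^2 = 915849 ≡ 606 (mod 1063)
494^16 = (494^8)^2 ≡ 606^2 = 367236 ≡ 501 (mod 1063)
494^25 = 494^16 · 494^8 · 494^1 ≡ 501 · 606 · 494 ≡ 568 (mod 1063).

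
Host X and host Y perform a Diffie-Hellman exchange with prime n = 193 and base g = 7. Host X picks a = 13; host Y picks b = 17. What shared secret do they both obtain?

16

Host Y sends B = g^b mod n = 7^17 mod 193.
7^1 ≡ 7 (mod 193)
7^2 = (7^1)^2 ≡ 7^2 = 49 ≡ 49 (mod 193)
7^4 = (7^2)^2 ≡ 49^2 = 2401 ≡ 85 (mod 193)
7^8 = (7^4)^2 ≡ 85^2 = 7225 ≡ 84 (mod 193)
7^16 = (7^8)^2 ≡ 84^2 = 7056 ≡ 108 (mod 193)
7^17 = 7^16 · 7^1 ≡ 108 · 7 ≡ 177 (mod 193).
So B = 177. Host X then computes K = B^a mod n = 177^13 mod 193.
177^1 ≡ 177 (mod 193)
177^2 = (177^1)^2 ≡ 177^2 = 31329 ≡ 63 (mod 193)
177^4 = (177^2)^2 ≡ 63^2 = 3969 ≡ 109 (mod 193)
177^8 = (177^4)^2 ≡ 109^2 = 11881 ≡ 108 (mod 193)
177^13 = 177^8 · 177^4 · 177^1 ≡ 108 · 109 · 177 ≡ 16 (mod 193).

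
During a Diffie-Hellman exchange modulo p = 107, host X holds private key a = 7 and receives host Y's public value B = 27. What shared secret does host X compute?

Shared key K = 27^7 mod 107.
27^1 ≡ 27 (mod 107)
27^2 = (27^1)^2 ≡ 27^2 = 729 ≡ 87 (mod 107)
27^4 = (27^2)^2 ≡ 87^2 = 7569 ≡ 79 (mod 107)
27^7 = 27^4 · 27^2 · 27^1 ≡ 79 · 87 · 27 ≡ 33 (mod 107).

33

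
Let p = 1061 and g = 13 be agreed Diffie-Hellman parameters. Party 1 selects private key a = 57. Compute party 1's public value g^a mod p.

Public value = 13^57 mod 1061.
13^1 ≡ 13 (mod 1061)
13^2 = (13^1)^2 ≡ 13^2 = 169 ≡ 169 (mod 1061)
13^4 = (13^2)^2 ≡ 169^2 = 28561 ≡ 975 (mod 1061)
13^8 = (13^4)^2 ≡ 975^2 = 950625 ≡ 1030 (mod 1061)
13^16 = (13^8)^2 ≡ 1030^2 = 1060900 ≡ 961 (mod 1061)
13^32 = (13^16)^2 ≡ 961^2 = 923521 ≡ 451 (mod 1061)
13^57 = 13^32 · 13^16 · 13^8 · 13^1 ≡ 451 · 961 · 1030 · 13 ≡ 370 (mod 1061).

370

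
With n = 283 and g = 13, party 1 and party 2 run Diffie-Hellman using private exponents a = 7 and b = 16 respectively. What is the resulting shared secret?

73

Party 1 sends A = g^a mod n = 13^7 mod 283.
13^1 ≡ 13 (mod 283)
13^2 = (13^1)^2 ≡ 13^2 = 169 ≡ 169 (mod 283)
13^4 = (13^2)^2 ≡ 169^2 = 28561 ≡ 261 (mod 283)
13^7 = 13^4 · 13^2 · 13^1 ≡ 261 · 169 · 13 ≡ 59 (mod 283).
So A = 59. Party 2 then computes K = A^b mod n = 59^16 mod 283.
59^1 ≡ 59 (mod 283)
59^2 = (59^1)^2 ≡ 59^2 = 3481 ≡ 85 (mod 283)
59^4 = (59^2)^2 ≡ 85^2 = 7225 ≡ 150 (mod 283)
59^8 = (59^4)^2 ≡ 150^2 = 22500 ≡ 143 (mod 283)
59^16 = (59^8)^2 ≡ 143^2 = 20449 ≡ 73 (mod 283)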